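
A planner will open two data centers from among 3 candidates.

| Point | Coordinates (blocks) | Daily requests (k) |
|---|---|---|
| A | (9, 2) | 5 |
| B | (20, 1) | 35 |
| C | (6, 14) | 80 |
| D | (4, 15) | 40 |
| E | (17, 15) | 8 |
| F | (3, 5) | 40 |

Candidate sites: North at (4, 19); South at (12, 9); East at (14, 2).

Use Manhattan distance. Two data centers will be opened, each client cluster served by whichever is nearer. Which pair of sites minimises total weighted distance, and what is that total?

{North, East}, total 1678

Evaluate every pair (each demand assigned to the nearer of the two):
  {North, East}: total = 1678
  {North, South}: total = 1938
  {South, East}: total = 2318
Best pair: {North, East} with total 1678.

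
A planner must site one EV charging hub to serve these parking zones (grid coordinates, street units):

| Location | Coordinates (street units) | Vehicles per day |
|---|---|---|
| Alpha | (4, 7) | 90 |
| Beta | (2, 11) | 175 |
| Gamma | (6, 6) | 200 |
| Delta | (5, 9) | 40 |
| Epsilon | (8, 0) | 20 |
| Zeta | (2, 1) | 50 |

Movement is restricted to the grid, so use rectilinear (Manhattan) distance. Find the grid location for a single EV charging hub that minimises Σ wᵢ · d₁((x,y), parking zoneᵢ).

(4, 7)

Manhattan distance separates: Σwᵢ(|x−xᵢ|+|y−yᵢ|) = Σwᵢ|x−xᵢ| + Σwᵢ|y−yᵢ|, so x and y are optimised independently as 1-D weighted medians.
Total weight W = 575; half = 287.5.
x-coordinate, sorted with cumulative weight:
  x=2 (Beta, w=175) cum 175
  x=2 (Zeta, w=50) cum 225
  x=4 (Alpha, w=90) cum 315  ← median
  x=5 (Delta, w=40) cum 355
  x=6 (Gamma, w=200) cum 555
  x=8 (Epsilon, w=20) cum 575
⇒ x* = 4
y-coordinate, sorted with cumulative weight:
  y=0 (Epsilon, w=20) cum 20
  y=1 (Zeta, w=50) cum 70
  y=6 (Gamma, w=200) cum 270
  y=7 (Alpha, w=90) cum 360  ← median
  y=9 (Delta, w=40) cum 400
  y=11 (Beta, w=175) cum 575
⇒ y* = 7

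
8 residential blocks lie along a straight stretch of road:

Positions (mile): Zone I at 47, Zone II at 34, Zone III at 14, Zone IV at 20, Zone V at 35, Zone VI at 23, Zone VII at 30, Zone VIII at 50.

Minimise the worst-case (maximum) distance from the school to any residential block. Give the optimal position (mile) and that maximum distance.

location 32, max distance 18

The 1-center on a line is the midpoint of the two extreme points: leftmost at 14, rightmost at 50.
Optimal location = (14 + 50)/2 = 32; maximum distance = (50 − 14)/2 = 18.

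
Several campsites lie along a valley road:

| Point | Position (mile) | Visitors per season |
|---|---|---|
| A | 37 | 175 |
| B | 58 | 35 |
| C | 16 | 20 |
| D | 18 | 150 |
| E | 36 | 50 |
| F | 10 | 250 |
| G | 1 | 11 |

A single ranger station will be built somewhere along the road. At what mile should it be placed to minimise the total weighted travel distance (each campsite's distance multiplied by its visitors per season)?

For a sum of weighted absolute distances on a line, the optimum is the weighted median (not the mean). Total weight W = 691; half-weight = 345.5.
Sort by position and accumulate weight:
  mile 1 (G, w=11) → cum 11
  mile 10 (F, w=250) → cum 261
  mile 16 (C, w=20) → cum 281
  mile 18 (D, w=150) → cum 431  ≥ 345.5 → median here
  mile 36 (E, w=50) → cum 481
  mile 37 (A, w=175) → cum 656
  mile 58 (B, w=35) → cum 691
Optimal location: mile 18.

x = 18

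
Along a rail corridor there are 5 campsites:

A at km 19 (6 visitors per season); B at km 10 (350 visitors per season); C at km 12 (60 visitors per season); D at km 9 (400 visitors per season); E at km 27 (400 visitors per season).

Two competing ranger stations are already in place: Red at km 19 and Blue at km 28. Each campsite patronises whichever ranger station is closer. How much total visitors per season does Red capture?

816

The indifferent point is the midpoint (19+28)/2 = 23.5; campsites left of it (closer to Red at 19) go to Red, those right go to Blue.
  D at 9 (w=400) → Red
  B at 10 (w=350) → Red
  C at 12 (w=60) → Red
  A at 19 (w=6) → Red
  E at 27 (w=400) → Blue
Red captures 816; Blue captures 400.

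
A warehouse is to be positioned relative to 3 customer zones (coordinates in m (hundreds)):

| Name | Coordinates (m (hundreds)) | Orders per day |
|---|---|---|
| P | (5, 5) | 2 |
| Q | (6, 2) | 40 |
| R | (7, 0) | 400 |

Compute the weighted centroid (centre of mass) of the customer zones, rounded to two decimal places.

The minimiser of Σwᵢ‖p−pᵢ‖² is the weighted centroid p* = (Σwᵢpᵢ)/(Σwᵢ).
Σwᵢ = 442.
Σwᵢxᵢ = 2·5 + 40·6 + 400·7 = 3050.
Σwᵢyᵢ = 2·5 + 40·2 + 400·0 = 90.
x* = 3050/442 = 6.90, y* = 90/442 = 0.20.

(6.90, 0.20)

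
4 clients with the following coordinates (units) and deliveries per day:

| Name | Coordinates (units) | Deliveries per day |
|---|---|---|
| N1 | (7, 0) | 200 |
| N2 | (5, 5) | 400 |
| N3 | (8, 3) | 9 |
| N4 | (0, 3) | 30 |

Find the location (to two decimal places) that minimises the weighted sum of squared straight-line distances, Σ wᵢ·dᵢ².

(5.43, 3.31)

The minimiser of Σwᵢ‖p−pᵢ‖² is the weighted centroid p* = (Σwᵢpᵢ)/(Σwᵢ).
Σwᵢ = 639.
Σwᵢxᵢ = 200·7 + 400·5 + 9·8 + 30·0 = 3472.
Σwᵢyᵢ = 200·0 + 400·5 + 9·3 + 30·3 = 2117.
x* = 3472/639 = 5.43, y* = 2117/639 = 3.31.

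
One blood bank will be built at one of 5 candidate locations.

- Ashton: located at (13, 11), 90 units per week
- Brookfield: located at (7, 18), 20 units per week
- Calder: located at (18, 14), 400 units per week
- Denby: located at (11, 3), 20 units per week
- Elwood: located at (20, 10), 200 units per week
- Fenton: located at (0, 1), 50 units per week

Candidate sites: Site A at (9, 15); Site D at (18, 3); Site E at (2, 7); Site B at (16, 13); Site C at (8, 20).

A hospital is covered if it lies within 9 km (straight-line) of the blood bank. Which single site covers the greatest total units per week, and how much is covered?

Coverage radius r = 9 km; a point is covered iff (Δx)²+(Δy)² ≤ 9² = 81.
  Site A (9, 15): covers {Ashton, Brookfield} → 110
  Site D (18, 3): covers {Denby, Elwood} → 220
  Site E (2, 7): covers {Fenton} → 50
  Site B (16, 13): covers {Ashton, Calder, Elwood} → 690
  Site C (8, 20): covers {Brookfield} → 20
Maximum coverage at Site B: 690 units per week.

Site B, covering 690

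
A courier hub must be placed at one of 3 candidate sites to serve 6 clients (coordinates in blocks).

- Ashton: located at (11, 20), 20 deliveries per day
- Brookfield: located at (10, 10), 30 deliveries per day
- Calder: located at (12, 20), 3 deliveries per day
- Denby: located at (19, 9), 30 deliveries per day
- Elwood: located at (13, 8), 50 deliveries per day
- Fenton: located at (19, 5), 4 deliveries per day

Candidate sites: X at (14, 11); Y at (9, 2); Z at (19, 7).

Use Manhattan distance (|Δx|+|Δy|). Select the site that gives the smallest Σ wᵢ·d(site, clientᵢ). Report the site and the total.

Total weighted distance at each candidate:
  X (14, 11): total = 877
  Y (9, 2): total = 1795
  Z (19, 7): total = 1258
Minimum is at X with total 877 blocks.

X, total 877 blocks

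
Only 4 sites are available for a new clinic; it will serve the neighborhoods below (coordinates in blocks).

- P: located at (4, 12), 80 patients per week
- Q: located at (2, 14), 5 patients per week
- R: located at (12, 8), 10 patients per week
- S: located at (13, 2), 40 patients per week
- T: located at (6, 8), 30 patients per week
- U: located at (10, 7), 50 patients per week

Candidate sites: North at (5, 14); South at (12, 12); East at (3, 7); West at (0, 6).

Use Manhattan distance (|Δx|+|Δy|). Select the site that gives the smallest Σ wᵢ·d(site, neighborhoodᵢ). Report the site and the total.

Total weighted distance at each candidate:
  North (5, 14): total = 1995
  South (12, 12): total = 1830
  East (3, 7): total = 1690
  West (0, 6): total = 2460
Minimum is at East with total 1690 blocks.

East, total 1690 blocks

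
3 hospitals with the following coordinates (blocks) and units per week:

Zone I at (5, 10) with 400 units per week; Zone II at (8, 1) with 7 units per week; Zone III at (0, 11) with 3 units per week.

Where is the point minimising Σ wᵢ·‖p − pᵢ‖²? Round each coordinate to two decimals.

(5.01, 9.85)

The minimiser of Σwᵢ‖p−pᵢ‖² is the weighted centroid p* = (Σwᵢpᵢ)/(Σwᵢ).
Σwᵢ = 410.
Σwᵢxᵢ = 400·5 + 7·8 + 3·0 = 2056.
Σwᵢyᵢ = 400·10 + 7·1 + 3·11 = 4040.
x* = 2056/410 = 5.01, y* = 4040/410 = 9.85.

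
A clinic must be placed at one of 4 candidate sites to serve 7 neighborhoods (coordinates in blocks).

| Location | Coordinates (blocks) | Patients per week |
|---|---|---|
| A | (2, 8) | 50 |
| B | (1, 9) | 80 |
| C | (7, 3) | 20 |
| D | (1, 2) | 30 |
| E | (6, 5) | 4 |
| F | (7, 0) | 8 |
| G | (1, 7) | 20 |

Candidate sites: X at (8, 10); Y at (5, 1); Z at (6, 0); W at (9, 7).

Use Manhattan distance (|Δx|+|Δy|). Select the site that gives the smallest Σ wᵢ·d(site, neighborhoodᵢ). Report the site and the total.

Total weighted distance at each candidate:
  X (8, 10): total = 1966
  Y (5, 1): total = 1934
  Z (6, 0): total = 2278
  W (9, 7): total = 1962
Minimum is at Y with total 1934 blocks.

Y, total 1934 blocks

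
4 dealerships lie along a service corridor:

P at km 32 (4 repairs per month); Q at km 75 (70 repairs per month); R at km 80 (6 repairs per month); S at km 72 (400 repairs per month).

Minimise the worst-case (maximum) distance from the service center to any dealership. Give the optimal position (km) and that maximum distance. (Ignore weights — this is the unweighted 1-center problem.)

location 56, max distance 24

The 1-center on a line is the midpoint of the two extreme points: leftmost at 32, rightmost at 80.
Optimal location = (32 + 80)/2 = 56; maximum distance = (80 − 32)/2 = 24.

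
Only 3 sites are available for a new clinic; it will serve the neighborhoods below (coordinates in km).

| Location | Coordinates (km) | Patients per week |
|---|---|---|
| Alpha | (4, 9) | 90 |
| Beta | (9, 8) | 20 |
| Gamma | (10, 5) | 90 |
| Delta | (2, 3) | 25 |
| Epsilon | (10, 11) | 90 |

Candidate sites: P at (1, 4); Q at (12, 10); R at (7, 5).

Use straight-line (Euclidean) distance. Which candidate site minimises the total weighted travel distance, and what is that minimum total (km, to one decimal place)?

R, total 1530.5 km

Total weighted distance at each candidate:
  P (1, 4): total = 2580.2
  Q (12, 10): total = 1788.8
  R (7, 5): total = 1530.5
Minimum is at R with total 1530.5 km.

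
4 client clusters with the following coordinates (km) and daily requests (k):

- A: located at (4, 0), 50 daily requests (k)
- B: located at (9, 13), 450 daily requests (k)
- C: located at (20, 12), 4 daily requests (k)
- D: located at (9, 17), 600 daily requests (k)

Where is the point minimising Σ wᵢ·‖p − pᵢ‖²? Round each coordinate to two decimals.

The minimiser of Σwᵢ‖p−pᵢ‖² is the weighted centroid p* = (Σwᵢpᵢ)/(Σwᵢ).
Σwᵢ = 1104.
Σwᵢxᵢ = 50·4 + 450·9 + 4·20 + 600·9 = 9730.
Σwᵢyᵢ = 50·0 + 450·13 + 4·12 + 600·17 = 16098.
x* = 9730/1104 = 8.81, y* = 16098/1104 = 14.58.

(8.81, 14.58)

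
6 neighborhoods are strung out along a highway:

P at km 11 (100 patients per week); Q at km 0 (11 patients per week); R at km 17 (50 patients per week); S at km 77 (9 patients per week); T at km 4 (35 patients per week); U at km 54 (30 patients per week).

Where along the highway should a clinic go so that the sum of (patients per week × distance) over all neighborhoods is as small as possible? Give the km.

x = 11

For a sum of weighted absolute distances on a line, the optimum is the weighted median (not the mean). Total weight W = 235; half-weight = 117.5.
Sort by position and accumulate weight:
  km 0 (Q, w=11) → cum 11
  km 4 (T, w=35) → cum 46
  km 11 (P, w=100) → cum 146  ≥ 117.5 → median here
  km 17 (R, w=50) → cum 196
  km 54 (U, w=30) → cum 226
  km 77 (S, w=9) → cum 235
Optimal location: km 11.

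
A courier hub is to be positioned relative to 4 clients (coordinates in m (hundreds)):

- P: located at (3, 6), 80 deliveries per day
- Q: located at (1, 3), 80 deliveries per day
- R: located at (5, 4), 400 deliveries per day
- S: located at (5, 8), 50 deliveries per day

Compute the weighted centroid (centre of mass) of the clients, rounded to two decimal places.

The minimiser of Σwᵢ‖p−pᵢ‖² is the weighted centroid p* = (Σwᵢpᵢ)/(Σwᵢ).
Σwᵢ = 610.
Σwᵢxᵢ = 80·3 + 80·1 + 400·5 + 50·5 = 2570.
Σwᵢyᵢ = 80·6 + 80·3 + 400·4 + 50·8 = 2720.
x* = 2570/610 = 4.21, y* = 2720/610 = 4.46.

(4.21, 4.46)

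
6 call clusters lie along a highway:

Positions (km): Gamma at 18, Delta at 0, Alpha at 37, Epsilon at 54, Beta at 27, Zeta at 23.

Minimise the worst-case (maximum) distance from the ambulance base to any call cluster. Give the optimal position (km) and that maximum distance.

location 27, max distance 27

The 1-center on a line is the midpoint of the two extreme points: leftmost at 0, rightmost at 54.
Optimal location = (0 + 54)/2 = 27; maximum distance = (54 − 0)/2 = 27.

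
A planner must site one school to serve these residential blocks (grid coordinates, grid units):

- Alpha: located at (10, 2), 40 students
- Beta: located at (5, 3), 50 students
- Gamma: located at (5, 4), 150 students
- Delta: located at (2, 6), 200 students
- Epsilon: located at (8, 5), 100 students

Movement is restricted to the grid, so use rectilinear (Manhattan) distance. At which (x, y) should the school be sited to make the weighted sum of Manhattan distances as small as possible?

(5, 5)

Manhattan distance separates: Σwᵢ(|x−xᵢ|+|y−yᵢ|) = Σwᵢ|x−xᵢ| + Σwᵢ|y−yᵢ|, so x and y are optimised independently as 1-D weighted medians.
Total weight W = 540; half = 270.
x-coordinate, sorted with cumulative weight:
  x=2 (Delta, w=200) cum 200
  x=5 (Beta, w=50) cum 250
  x=5 (Gamma, w=150) cum 400  ← median
  x=8 (Epsilon, w=100) cum 500
  x=10 (Alpha, w=40) cum 540
⇒ x* = 5
y-coordinate, sorted with cumulative weight:
  y=2 (Alpha, w=40) cum 40
  y=3 (Beta, w=50) cum 90
  y=4 (Gamma, w=150) cum 240
  y=5 (Epsilon, w=100) cum 340  ← median
  y=6 (Delta, w=200) cum 540
⇒ y* = 5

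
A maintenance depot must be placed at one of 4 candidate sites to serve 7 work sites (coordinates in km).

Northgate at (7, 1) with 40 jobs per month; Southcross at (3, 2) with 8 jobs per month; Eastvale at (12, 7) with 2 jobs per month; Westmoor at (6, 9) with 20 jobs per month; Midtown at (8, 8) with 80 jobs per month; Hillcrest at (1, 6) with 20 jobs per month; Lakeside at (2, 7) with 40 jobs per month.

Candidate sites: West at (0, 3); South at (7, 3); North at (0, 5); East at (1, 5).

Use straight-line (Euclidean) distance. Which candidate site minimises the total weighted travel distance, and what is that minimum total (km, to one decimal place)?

Total weighted distance at each candidate:
  West (0, 3): total = 1508.4
  South (7, 3): total = 1045.7
  North (0, 5): total = 1349.9
  East (1, 5): total = 1186.4
Minimum is at South with total 1045.7 km.

South, total 1045.7 km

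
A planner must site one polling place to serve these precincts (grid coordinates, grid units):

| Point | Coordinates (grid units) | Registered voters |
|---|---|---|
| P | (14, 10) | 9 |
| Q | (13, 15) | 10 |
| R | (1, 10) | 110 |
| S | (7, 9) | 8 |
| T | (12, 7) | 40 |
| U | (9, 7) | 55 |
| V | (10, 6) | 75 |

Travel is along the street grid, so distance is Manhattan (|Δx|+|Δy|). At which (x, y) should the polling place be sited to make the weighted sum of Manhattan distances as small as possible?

(9, 7)

Manhattan distance separates: Σwᵢ(|x−xᵢ|+|y−yᵢ|) = Σwᵢ|x−xᵢ| + Σwᵢ|y−yᵢ|, so x and y are optimised independently as 1-D weighted medians.
Total weight W = 307; half = 153.5.
x-coordinate, sorted with cumulative weight:
  x=1 (R, w=110) cum 110
  x=7 (S, w=8) cum 118
  x=9 (U, w=55) cum 173  ← median
  x=10 (V, w=75) cum 248
  x=12 (T, w=40) cum 288
  x=13 (Q, w=10) cum 298
  x=14 (P, w=9) cum 307
⇒ x* = 9
y-coordinate, sorted with cumulative weight:
  y=6 (V, w=75) cum 75
  y=7 (T, w=40) cum 115
  y=7 (U, w=55) cum 170  ← median
  y=9 (S, w=8) cum 178
  y=10 (P, w=9) cum 187
  y=10 (R, w=110) cum 297
  y=15 (Q, w=10) cum 307
⇒ y* = 7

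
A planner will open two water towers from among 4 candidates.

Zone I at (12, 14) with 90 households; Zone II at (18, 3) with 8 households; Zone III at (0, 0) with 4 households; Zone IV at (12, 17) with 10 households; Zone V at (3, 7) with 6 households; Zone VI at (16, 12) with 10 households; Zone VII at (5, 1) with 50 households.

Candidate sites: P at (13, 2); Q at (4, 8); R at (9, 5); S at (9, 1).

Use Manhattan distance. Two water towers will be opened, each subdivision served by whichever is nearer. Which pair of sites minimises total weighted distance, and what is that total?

{R, S}, total 1746

Evaluate every pair (each demand assigned to the nearer of the two):
  {R, S}: total = 1746
  {P, S}: total = 1820
  {P, R}: total = 1912
  {Q, R}: total = 1918
  {Q, S}: total = 1930
  {P, Q}: total = 1968
Best pair: {R, S} with total 1746.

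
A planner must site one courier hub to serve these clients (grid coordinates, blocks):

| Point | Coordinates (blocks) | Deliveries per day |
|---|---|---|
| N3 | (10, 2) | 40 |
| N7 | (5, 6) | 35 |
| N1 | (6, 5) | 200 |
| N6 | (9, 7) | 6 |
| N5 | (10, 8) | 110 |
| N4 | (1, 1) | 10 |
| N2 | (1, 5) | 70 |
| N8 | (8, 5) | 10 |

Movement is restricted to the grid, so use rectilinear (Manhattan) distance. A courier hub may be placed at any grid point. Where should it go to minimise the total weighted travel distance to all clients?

Manhattan distance separates: Σwᵢ(|x−xᵢ|+|y−yᵢ|) = Σwᵢ|x−xᵢ| + Σwᵢ|y−yᵢ|, so x and y are optimised independently as 1-D weighted medians.
Total weight W = 481; half = 240.5.
x-coordinate, sorted with cumulative weight:
  x=1 (N4, w=10) cum 10
  x=1 (N2, w=70) cum 80
  x=5 (N7, w=35) cum 115
  x=6 (N1, w=200) cum 315  ← median
  x=8 (N8, w=10) cum 325
  x=9 (N6, w=6) cum 331
  x=10 (N3, w=40) cum 371
  x=10 (N5, w=110) cum 481
⇒ x* = 6
y-coordinate, sorted with cumulative weight:
  y=1 (N4, w=10) cum 10
  y=2 (N3, w=40) cum 50
  y=5 (N1, w=200) cum 250  ← median
  y=5 (N2, w=70) cum 320
  y=5 (N8, w=10) cum 330
  y=6 (N7, w=35) cum 365
  y=7 (N6, w=6) cum 371
  y=8 (N5, w=110) cum 481
⇒ y* = 5

(6, 5)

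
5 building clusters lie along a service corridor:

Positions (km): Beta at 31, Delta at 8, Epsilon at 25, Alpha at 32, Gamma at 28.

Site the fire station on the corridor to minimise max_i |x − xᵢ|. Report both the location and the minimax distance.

location 20, max distance 12

The 1-center on a line is the midpoint of the two extreme points: leftmost at 8, rightmost at 32.
Optimal location = (8 + 32)/2 = 20; maximum distance = (32 − 8)/2 = 12.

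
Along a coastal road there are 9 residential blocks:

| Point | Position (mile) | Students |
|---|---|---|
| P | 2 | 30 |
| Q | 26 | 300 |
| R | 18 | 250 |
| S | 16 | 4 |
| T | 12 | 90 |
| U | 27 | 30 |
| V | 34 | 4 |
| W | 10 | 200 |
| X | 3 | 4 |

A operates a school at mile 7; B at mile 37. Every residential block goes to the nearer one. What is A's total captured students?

The indifferent point is the midpoint (7+37)/2 = 22; residential blocks left of it (closer to A at 7) go to A, those right go to B.
  P at 2 (w=30) → A
  X at 3 (w=4) → A
  W at 10 (w=200) → A
  T at 12 (w=90) → A
  S at 16 (w=4) → A
  R at 18 (w=250) → A
  Q at 26 (w=300) → B
  U at 27 (w=30) → B
  V at 34 (w=4) → B
A captures 578; B captures 334.

578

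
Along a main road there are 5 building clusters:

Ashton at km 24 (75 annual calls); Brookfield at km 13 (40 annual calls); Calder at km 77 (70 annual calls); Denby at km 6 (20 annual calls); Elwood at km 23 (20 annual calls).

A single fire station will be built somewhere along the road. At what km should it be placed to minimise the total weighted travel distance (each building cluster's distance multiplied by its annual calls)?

For a sum of weighted absolute distances on a line, the optimum is the weighted median (not the mean). Total weight W = 225; half-weight = 112.5.
Sort by position and accumulate weight:
  km 6 (Denby, w=20) → cum 20
  km 13 (Brookfield, w=40) → cum 60
  km 23 (Elwood, w=20) → cum 80
  km 24 (Ashton, w=75) → cum 155  ≥ 112.5 → median here
  km 77 (Calder, w=70) → cum 225
Optimal location: km 24.

x = 24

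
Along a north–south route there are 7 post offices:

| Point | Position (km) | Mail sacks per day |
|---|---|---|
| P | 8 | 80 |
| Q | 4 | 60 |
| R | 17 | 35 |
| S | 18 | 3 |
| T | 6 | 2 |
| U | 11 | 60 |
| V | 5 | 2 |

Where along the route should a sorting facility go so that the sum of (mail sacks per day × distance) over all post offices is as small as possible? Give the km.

x = 8

For a sum of weighted absolute distances on a line, the optimum is the weighted median (not the mean). Total weight W = 242; half-weight = 121.
Sort by position and accumulate weight:
  km 4 (Q, w=60) → cum 60
  km 5 (V, w=2) → cum 62
  km 6 (T, w=2) → cum 64
  km 8 (P, w=80) → cum 144  ≥ 121 → median here
  km 11 (U, w=60) → cum 204
  km 17 (R, w=35) → cum 239
  km 18 (S, w=3) → cum 242
Optimal location: km 8.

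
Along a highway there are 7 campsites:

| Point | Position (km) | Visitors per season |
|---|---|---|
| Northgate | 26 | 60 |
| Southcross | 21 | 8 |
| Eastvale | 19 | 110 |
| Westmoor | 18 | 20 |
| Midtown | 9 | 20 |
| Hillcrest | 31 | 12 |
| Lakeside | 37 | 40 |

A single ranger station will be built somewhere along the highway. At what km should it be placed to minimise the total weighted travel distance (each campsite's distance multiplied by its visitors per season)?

For a sum of weighted absolute distances on a line, the optimum is the weighted median (not the mean). Total weight W = 270; half-weight = 135.
Sort by position and accumulate weight:
  km 9 (Midtown, w=20) → cum 20
  km 18 (Westmoor, w=20) → cum 40
  km 19 (Eastvale, w=110) → cum 150  ≥ 135 → median here
  km 21 (Southcross, w=8) → cum 158
  km 26 (Northgate, w=60) → cum 218
  km 31 (Hillcrest, w=12) → cum 230
  km 37 (Lakeside, w=40) → cum 270
Optimal location: km 19.

x = 19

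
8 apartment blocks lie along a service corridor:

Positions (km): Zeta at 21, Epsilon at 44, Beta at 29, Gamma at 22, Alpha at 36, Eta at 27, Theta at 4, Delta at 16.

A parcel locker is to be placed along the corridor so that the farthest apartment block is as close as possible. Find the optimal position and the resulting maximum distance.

The 1-center on a line is the midpoint of the two extreme points: leftmost at 4, rightmost at 44.
Optimal location = (4 + 44)/2 = 24; maximum distance = (44 − 4)/2 = 20.

location 24, max distance 20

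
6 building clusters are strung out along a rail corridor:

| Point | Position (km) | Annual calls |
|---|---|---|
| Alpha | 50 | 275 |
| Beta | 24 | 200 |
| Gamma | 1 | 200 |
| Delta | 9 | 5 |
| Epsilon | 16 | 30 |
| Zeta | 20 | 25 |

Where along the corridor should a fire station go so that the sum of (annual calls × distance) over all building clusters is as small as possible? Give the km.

For a sum of weighted absolute distances on a line, the optimum is the weighted median (not the mean). Total weight W = 735; half-weight = 367.5.
Sort by position and accumulate weight:
  km 1 (Gamma, w=200) → cum 200
  km 9 (Delta, w=5) → cum 205
  km 16 (Epsilon, w=30) → cum 235
  km 20 (Zeta, w=25) → cum 260
  km 24 (Beta, w=200) → cum 460  ≥ 367.5 → median here
  km 50 (Alpha, w=275) → cum 735
Optimal location: km 24.

x = 24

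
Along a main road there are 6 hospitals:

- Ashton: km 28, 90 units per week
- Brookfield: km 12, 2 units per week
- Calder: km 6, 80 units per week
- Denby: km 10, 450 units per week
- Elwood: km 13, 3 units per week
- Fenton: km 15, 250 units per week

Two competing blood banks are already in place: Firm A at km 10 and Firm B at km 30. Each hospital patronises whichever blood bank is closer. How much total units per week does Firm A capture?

The indifferent point is the midpoint (10+30)/2 = 20; hospitals left of it (closer to Firm A at 10) go to Firm A, those right go to Firm B.
  Calder at 6 (w=80) → Firm A
  Denby at 10 (w=450) → Firm A
  Brookfield at 12 (w=2) → Firm A
  Elwood at 13 (w=3) → Firm A
  Fenton at 15 (w=250) → Firm A
  Ashton at 28 (w=90) → Firm B
Firm A captures 785; Firm B captures 90.

785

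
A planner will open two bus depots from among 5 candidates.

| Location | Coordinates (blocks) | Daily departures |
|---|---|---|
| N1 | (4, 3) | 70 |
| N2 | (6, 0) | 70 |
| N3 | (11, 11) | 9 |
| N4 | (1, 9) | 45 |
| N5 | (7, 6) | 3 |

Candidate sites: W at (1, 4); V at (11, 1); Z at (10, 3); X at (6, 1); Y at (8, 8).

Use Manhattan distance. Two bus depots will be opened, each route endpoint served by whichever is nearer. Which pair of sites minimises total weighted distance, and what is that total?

Evaluate every pair (each demand assigned to the nearer of the two):
  {W, X}: total = 728
  {X, Y}: total = 773
  {Z, X}: total = 1034
  {W, V}: total = 1039
  {V, X}: total = 1043
  {W, Z}: total = 1094
  {W, Y}: total = 1198
  {Z, Y}: total = 1333
  {V, Y}: total = 1473
  {V, Z}: total = 1614
Best pair: {W, X} with total 728.

{W, X}, total 728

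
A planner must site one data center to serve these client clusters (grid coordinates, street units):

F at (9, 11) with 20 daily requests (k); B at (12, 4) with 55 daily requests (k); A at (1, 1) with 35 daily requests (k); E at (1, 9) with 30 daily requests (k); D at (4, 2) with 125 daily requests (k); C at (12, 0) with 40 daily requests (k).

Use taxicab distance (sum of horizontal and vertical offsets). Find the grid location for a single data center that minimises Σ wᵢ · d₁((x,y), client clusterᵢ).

Manhattan distance separates: Σwᵢ(|x−xᵢ|+|y−yᵢ|) = Σwᵢ|x−xᵢ| + Σwᵢ|y−yᵢ|, so x and y are optimised independently as 1-D weighted medians.
Total weight W = 305; half = 152.5.
x-coordinate, sorted with cumulative weight:
  x=1 (A, w=35) cum 35
  x=1 (E, w=30) cum 65
  x=4 (D, w=125) cum 190  ← median
  x=9 (F, w=20) cum 210
  x=12 (B, w=55) cum 265
  x=12 (C, w=40) cum 305
⇒ x* = 4
y-coordinate, sorted with cumulative weight:
  y=0 (C, w=40) cum 40
  y=1 (A, w=35) cum 75
  y=2 (D, w=125) cum 200  ← median
  y=4 (B, w=55) cum 255
  y=9 (E, w=30) cum 285
  y=11 (F, w=20) cum 305
⇒ y* = 2

(4, 2)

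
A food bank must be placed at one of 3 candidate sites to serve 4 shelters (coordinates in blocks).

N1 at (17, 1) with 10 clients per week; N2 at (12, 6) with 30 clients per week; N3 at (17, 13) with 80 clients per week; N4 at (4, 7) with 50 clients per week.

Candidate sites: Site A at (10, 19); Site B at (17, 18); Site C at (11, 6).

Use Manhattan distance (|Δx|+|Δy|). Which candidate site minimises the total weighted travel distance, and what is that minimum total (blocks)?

Total weighted distance at each candidate:
  Site A (10, 19): total = 2640
  Site B (17, 18): total = 2280
  Site C (11, 6): total = 1580
Minimum is at Site C with total 1580 blocks.

Site C, total 1580 blocks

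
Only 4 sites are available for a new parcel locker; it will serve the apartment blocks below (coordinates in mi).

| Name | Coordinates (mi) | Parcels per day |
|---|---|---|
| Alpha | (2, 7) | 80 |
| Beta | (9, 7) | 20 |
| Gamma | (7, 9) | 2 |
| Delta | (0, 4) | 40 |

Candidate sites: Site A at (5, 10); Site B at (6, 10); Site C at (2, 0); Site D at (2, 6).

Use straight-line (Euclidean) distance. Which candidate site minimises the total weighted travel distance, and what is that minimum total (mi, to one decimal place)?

Total weighted distance at each candidate:
  Site A (5, 10): total = 756.3
  Site B (6, 10): total = 827.1
  Site C (2, 0): total = 957.5
  Site D (2, 6): total = 346.2
Minimum is at Site D with total 346.2 mi.

Site D, total 346.2 mi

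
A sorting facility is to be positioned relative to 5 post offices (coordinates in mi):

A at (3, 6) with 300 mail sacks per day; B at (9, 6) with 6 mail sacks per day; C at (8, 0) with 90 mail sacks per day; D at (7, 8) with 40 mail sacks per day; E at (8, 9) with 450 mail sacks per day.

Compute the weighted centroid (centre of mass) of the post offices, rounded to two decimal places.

(6.27, 7.00)

The minimiser of Σwᵢ‖p−pᵢ‖² is the weighted centroid p* = (Σwᵢpᵢ)/(Σwᵢ).
Σwᵢ = 886.
Σwᵢxᵢ = 300·3 + 6·9 + 90·8 + 40·7 + 450·8 = 5554.
Σwᵢyᵢ = 300·6 + 6·6 + 90·0 + 40·8 + 450·9 = 6206.
x* = 5554/886 = 6.27, y* = 6206/886 = 7.00.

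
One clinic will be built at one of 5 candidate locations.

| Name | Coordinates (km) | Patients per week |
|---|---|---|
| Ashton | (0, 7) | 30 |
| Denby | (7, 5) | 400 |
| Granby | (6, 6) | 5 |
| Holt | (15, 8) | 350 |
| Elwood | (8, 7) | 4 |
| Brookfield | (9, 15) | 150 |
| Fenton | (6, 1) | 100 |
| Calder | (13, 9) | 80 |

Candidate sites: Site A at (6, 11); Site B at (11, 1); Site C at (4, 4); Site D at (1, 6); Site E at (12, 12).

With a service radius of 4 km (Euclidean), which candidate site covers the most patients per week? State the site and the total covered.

Coverage radius r = 4 km; a point is covered iff (Δx)²+(Δy)² ≤ 4² = 16.
  Site A (6, 11): covers {none} → 0
  Site B (11, 1): covers {none} → 0
  Site C (4, 4): covers {Denby, Granby, Fenton} → 505
  Site D (1, 6): covers {Ashton} → 30
  Site E (12, 12): covers {Calder} → 80
Maximum coverage at Site C: 505 patients per week.

Site C, covering 505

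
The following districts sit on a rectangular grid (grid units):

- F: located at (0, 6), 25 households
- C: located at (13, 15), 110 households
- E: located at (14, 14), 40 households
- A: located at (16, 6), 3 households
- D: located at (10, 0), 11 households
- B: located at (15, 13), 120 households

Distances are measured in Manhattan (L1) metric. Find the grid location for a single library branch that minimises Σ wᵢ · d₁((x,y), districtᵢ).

(14, 13)

Manhattan distance separates: Σwᵢ(|x−xᵢ|+|y−yᵢ|) = Σwᵢ|x−xᵢ| + Σwᵢ|y−yᵢ|, so x and y are optimised independently as 1-D weighted medians.
Total weight W = 309; half = 154.5.
x-coordinate, sorted with cumulative weight:
  x=0 (F, w=25) cum 25
  x=10 (D, w=11) cum 36
  x=13 (C, w=110) cum 146
  x=14 (E, w=40) cum 186  ← median
  x=15 (B, w=120) cum 306
  x=16 (A, w=3) cum 309
⇒ x* = 14
y-coordinate, sorted with cumulative weight:
  y=0 (D, w=11) cum 11
  y=6 (F, w=25) cum 36
  y=6 (A, w=3) cum 39
  y=13 (B, w=120) cum 159  ← median
  y=14 (E, w=40) cum 199
  y=15 (C, w=110) cum 309
⇒ y* = 13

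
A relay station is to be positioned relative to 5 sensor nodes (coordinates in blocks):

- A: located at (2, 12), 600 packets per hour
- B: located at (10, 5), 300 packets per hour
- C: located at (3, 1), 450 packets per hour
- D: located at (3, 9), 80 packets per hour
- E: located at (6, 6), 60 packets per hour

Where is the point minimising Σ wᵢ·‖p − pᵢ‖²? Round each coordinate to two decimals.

The minimiser of Σwᵢ‖p−pᵢ‖² is the weighted centroid p* = (Σwᵢpᵢ)/(Σwᵢ).
Σwᵢ = 1490.
Σwᵢxᵢ = 600·2 + 300·10 + 450·3 + 80·3 + 60·6 = 6150.
Σwᵢyᵢ = 600·12 + 300·5 + 450·1 + 80·9 + 60·6 = 10230.
x* = 6150/1490 = 4.13, y* = 10230/1490 = 6.87.

(4.13, 6.87)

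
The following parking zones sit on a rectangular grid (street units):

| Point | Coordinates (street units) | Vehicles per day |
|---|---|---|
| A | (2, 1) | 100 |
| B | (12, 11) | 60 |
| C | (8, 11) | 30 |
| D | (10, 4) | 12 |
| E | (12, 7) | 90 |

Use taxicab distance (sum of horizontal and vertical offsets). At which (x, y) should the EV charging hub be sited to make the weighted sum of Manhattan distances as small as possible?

Manhattan distance separates: Σwᵢ(|x−xᵢ|+|y−yᵢ|) = Σwᵢ|x−xᵢ| + Σwᵢ|y−yᵢ|, so x and y are optimised independently as 1-D weighted medians.
Total weight W = 292; half = 146.
x-coordinate, sorted with cumulative weight:
  x=2 (A, w=100) cum 100
  x=8 (C, w=30) cum 130
  x=10 (D, w=12) cum 142
  x=12 (B, w=60) cum 202  ← median
  x=12 (E, w=90) cum 292
⇒ x* = 12
y-coordinate, sorted with cumulative weight:
  y=1 (A, w=100) cum 100
  y=4 (D, w=12) cum 112
  y=7 (E, w=90) cum 202  ← median
  y=11 (B, w=60) cum 262
  y=11 (C, w=30) cum 292
⇒ y* = 7

(12, 7)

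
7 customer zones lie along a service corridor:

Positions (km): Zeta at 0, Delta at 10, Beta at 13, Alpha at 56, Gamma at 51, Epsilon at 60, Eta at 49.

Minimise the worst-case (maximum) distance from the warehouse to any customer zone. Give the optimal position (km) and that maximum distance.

location 30, max distance 30

The 1-center on a line is the midpoint of the two extreme points: leftmost at 0, rightmost at 60.
Optimal location = (0 + 60)/2 = 30; maximum distance = (60 − 0)/2 = 30.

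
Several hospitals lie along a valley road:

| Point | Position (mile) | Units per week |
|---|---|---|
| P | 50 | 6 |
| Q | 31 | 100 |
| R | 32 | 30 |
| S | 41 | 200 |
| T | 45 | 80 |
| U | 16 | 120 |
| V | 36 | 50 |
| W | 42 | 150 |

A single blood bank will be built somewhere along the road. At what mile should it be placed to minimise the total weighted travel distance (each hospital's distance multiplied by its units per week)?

x = 41

For a sum of weighted absolute distances on a line, the optimum is the weighted median (not the mean). Total weight W = 736; half-weight = 368.
Sort by position and accumulate weight:
  mile 16 (U, w=120) → cum 120
  mile 31 (Q, w=100) → cum 220
  mile 32 (R, w=30) → cum 250
  mile 36 (V, w=50) → cum 300
  mile 41 (S, w=200) → cum 500  ≥ 368 → median here
  mile 42 (W, w=150) → cum 650
  mile 45 (T, w=80) → cum 730
  mile 50 (P, w=6) → cum 736
Optimal location: mile 41.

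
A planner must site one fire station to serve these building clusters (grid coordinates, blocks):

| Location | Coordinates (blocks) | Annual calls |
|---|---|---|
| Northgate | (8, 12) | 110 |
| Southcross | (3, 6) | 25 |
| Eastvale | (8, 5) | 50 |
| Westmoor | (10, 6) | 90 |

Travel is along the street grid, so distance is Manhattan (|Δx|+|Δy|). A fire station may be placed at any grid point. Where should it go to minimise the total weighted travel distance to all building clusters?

Manhattan distance separates: Σwᵢ(|x−xᵢ|+|y−yᵢ|) = Σwᵢ|x−xᵢ| + Σwᵢ|y−yᵢ|, so x and y are optimised independently as 1-D weighted medians.
Total weight W = 275; half = 137.5.
x-coordinate, sorted with cumulative weight:
  x=3 (Southcross, w=25) cum 25
  x=8 (Northgate, w=110) cum 135
  x=8 (Eastvale, w=50) cum 185  ← median
  x=10 (Westmoor, w=90) cum 275
⇒ x* = 8
y-coordinate, sorted with cumulative weight:
  y=5 (Eastvale, w=50) cum 50
  y=6 (Southcross, w=25) cum 75
  y=6 (Westmoor, w=90) cum 165  ← median
  y=12 (Northgate, w=110) cum 275
⇒ y* = 6

(8, 6)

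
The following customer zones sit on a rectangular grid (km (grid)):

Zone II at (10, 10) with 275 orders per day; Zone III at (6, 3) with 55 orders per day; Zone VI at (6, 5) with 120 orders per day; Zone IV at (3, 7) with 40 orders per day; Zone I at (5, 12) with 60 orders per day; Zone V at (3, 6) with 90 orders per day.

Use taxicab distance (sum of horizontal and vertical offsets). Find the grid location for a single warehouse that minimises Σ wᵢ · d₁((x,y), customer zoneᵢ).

(6, 10)

Manhattan distance separates: Σwᵢ(|x−xᵢ|+|y−yᵢ|) = Σwᵢ|x−xᵢ| + Σwᵢ|y−yᵢ|, so x and y are optimised independently as 1-D weighted medians.
Total weight W = 640; half = 320.
x-coordinate, sorted with cumulative weight:
  x=3 (Zone IV, w=40) cum 40
  x=3 (Zone V, w=90) cum 130
  x=5 (Zone I, w=60) cum 190
  x=6 (Zone III, w=55) cum 245
  x=6 (Zone VI, w=120) cum 365  ← median
  x=10 (Zone II, w=275) cum 640
⇒ x* = 6
y-coordinate, sorted with cumulative weight:
  y=3 (Zone III, w=55) cum 55
  y=5 (Zone VI, w=120) cum 175
  y=6 (Zone V, w=90) cum 265
  y=7 (Zone IV, w=40) cum 305
  y=10 (Zone II, w=275) cum 580  ← median
  y=12 (Zone I, w=60) cum 640
⇒ y* = 10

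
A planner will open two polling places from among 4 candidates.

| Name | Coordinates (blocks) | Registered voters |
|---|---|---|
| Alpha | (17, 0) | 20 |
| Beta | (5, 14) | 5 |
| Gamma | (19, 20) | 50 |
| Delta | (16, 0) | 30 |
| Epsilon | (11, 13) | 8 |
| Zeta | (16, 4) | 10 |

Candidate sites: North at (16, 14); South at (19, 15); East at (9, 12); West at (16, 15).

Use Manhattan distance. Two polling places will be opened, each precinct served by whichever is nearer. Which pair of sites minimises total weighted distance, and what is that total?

{North, South}, total 1173

Evaluate every pair (each demand assigned to the nearer of the two):
  {North, South}: total = 1173
  {South, West}: total = 1246
  {North, West}: total = 1323
  {North, East}: total = 1324
  {South, East}: total = 1324
  {East, West}: total = 1334
Best pair: {North, South} with total 1173.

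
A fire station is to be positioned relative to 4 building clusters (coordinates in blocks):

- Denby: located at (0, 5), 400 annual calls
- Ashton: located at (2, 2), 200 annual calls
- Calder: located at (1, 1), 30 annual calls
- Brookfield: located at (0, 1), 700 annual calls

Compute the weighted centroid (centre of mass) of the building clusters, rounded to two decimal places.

The minimiser of Σwᵢ‖p−pᵢ‖² is the weighted centroid p* = (Σwᵢpᵢ)/(Σwᵢ).
Σwᵢ = 1330.
Σwᵢxᵢ = 400·0 + 200·2 + 30·1 + 700·0 = 430.
Σwᵢyᵢ = 400·5 + 200·2 + 30·1 + 700·1 = 3130.
x* = 430/1330 = 0.32, y* = 3130/1330 = 2.35.

(0.32, 2.35)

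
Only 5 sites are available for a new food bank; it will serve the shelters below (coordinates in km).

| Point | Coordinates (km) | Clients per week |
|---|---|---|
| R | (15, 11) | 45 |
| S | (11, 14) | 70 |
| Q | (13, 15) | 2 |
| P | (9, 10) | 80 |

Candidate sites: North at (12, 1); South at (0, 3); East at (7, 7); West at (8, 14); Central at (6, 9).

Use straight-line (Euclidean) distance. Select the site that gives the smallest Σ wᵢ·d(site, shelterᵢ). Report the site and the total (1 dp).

West, total 892.8 km

Total weighted distance at each candidate:
  North (12, 1): total = 2169.5
  South (0, 3): total = 2801.5
  East (7, 7): total = 1275.3
  West (8, 14): total = 892.8
  Central (6, 9): total = 1181.3
Minimum is at West with total 892.8 km.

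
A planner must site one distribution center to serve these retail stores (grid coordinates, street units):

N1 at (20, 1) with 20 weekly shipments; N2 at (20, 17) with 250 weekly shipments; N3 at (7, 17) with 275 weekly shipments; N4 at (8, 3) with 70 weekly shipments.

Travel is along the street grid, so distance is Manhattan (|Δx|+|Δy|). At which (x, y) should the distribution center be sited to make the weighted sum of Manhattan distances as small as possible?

Manhattan distance separates: Σwᵢ(|x−xᵢ|+|y−yᵢ|) = Σwᵢ|x−xᵢ| + Σwᵢ|y−yᵢ|, so x and y are optimised independently as 1-D weighted medians.
Total weight W = 615; half = 307.5.
x-coordinate, sorted with cumulative weight:
  x=7 (N3, w=275) cum 275
  x=8 (N4, w=70) cum 345  ← median
  x=20 (N1, w=20) cum 365
  x=20 (N2, w=250) cum 615
⇒ x* = 8
y-coordinate, sorted with cumulative weight:
  y=1 (N1, w=20) cum 20
  y=3 (N4, w=70) cum 90
  y=17 (N2, w=250) cum 340  ← median
  y=17 (N3, w=275) cum 615
⇒ y* = 17

(8, 17)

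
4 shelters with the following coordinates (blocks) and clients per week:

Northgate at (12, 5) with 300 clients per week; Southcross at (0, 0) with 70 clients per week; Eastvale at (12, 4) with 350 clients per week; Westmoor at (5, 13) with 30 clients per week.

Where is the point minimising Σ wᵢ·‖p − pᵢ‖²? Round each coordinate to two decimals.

The minimiser of Σwᵢ‖p−pᵢ‖² is the weighted centroid p* = (Σwᵢpᵢ)/(Σwᵢ).
Σwᵢ = 750.
Σwᵢxᵢ = 300·12 + 70·0 + 350·12 + 30·5 = 7950.
Σwᵢyᵢ = 300·5 + 70·0 + 350·4 + 30·13 = 3290.
x* = 7950/750 = 10.60, y* = 3290/750 = 4.39.

(10.60, 4.39)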